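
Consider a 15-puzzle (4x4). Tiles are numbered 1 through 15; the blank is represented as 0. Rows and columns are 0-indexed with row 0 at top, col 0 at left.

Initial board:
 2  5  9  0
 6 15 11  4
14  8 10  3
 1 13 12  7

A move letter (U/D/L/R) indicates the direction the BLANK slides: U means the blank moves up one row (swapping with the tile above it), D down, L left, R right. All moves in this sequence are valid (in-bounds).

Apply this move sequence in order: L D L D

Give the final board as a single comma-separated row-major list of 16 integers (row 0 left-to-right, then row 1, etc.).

Answer: 2, 5, 11, 9, 6, 8, 15, 4, 14, 0, 10, 3, 1, 13, 12, 7

Derivation:
After move 1 (L):
 2  5  0  9
 6 15 11  4
14  8 10  3
 1 13 12  7

After move 2 (D):
 2  5 11  9
 6 15  0  4
14  8 10  3
 1 13 12  7

After move 3 (L):
 2  5 11  9
 6  0 15  4
14  8 10  3
 1 13 12  7

After move 4 (D):
 2  5 11  9
 6  8 15  4
14  0 10  3
 1 13 12  7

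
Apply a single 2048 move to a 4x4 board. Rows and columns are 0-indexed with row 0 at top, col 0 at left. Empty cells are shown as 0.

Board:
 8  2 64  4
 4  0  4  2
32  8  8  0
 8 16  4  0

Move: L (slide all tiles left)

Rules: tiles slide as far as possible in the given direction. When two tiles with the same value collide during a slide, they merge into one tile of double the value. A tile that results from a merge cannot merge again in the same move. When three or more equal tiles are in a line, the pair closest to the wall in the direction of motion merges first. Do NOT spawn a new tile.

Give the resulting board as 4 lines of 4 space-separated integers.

Answer:  8  2 64  4
 8  2  0  0
32 16  0  0
 8 16  4  0

Derivation:
Slide left:
row 0: [8, 2, 64, 4] -> [8, 2, 64, 4]
row 1: [4, 0, 4, 2] -> [8, 2, 0, 0]
row 2: [32, 8, 8, 0] -> [32, 16, 0, 0]
row 3: [8, 16, 4, 0] -> [8, 16, 4, 0]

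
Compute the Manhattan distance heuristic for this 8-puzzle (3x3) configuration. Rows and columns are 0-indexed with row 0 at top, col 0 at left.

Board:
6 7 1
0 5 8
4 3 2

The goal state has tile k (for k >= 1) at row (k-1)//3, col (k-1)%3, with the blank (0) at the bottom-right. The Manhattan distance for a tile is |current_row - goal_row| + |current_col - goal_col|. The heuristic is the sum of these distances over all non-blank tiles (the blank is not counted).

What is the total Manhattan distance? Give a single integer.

Tile 6: at (0,0), goal (1,2), distance |0-1|+|0-2| = 3
Tile 7: at (0,1), goal (2,0), distance |0-2|+|1-0| = 3
Tile 1: at (0,2), goal (0,0), distance |0-0|+|2-0| = 2
Tile 5: at (1,1), goal (1,1), distance |1-1|+|1-1| = 0
Tile 8: at (1,2), goal (2,1), distance |1-2|+|2-1| = 2
Tile 4: at (2,0), goal (1,0), distance |2-1|+|0-0| = 1
Tile 3: at (2,1), goal (0,2), distance |2-0|+|1-2| = 3
Tile 2: at (2,2), goal (0,1), distance |2-0|+|2-1| = 3
Sum: 3 + 3 + 2 + 0 + 2 + 1 + 3 + 3 = 17

Answer: 17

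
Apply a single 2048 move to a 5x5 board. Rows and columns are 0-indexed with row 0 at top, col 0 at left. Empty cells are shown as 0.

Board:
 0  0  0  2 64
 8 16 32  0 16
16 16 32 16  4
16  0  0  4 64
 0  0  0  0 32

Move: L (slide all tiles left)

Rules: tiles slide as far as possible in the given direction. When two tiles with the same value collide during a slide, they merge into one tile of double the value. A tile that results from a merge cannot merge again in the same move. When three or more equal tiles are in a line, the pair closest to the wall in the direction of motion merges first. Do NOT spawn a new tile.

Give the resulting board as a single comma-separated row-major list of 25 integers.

Slide left:
row 0: [0, 0, 0, 2, 64] -> [2, 64, 0, 0, 0]
row 1: [8, 16, 32, 0, 16] -> [8, 16, 32, 16, 0]
row 2: [16, 16, 32, 16, 4] -> [32, 32, 16, 4, 0]
row 3: [16, 0, 0, 4, 64] -> [16, 4, 64, 0, 0]
row 4: [0, 0, 0, 0, 32] -> [32, 0, 0, 0, 0]

Answer: 2, 64, 0, 0, 0, 8, 16, 32, 16, 0, 32, 32, 16, 4, 0, 16, 4, 64, 0, 0, 32, 0, 0, 0, 0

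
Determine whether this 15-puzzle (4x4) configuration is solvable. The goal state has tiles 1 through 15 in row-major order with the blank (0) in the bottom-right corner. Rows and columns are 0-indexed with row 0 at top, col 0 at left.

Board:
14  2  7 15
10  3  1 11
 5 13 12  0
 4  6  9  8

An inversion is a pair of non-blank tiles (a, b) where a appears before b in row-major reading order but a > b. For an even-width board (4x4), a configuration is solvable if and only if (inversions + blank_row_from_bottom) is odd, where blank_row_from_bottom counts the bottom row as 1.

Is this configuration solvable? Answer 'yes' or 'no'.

Inversions: 54
Blank is in row 2 (0-indexed from top), which is row 2 counting from the bottom (bottom = 1).
54 + 2 = 56, which is even, so the puzzle is not solvable.

Answer: no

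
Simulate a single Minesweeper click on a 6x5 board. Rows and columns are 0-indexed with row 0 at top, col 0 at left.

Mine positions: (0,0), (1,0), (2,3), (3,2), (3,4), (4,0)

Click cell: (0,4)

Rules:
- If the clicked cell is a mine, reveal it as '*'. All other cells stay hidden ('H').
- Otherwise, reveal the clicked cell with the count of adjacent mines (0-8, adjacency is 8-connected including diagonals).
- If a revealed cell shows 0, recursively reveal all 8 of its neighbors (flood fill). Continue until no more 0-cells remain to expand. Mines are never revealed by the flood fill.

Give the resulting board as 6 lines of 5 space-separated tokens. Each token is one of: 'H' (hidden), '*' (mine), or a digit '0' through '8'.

H 2 0 0 0
H 2 1 1 1
H H H H H
H H H H H
H H H H H
H H H H H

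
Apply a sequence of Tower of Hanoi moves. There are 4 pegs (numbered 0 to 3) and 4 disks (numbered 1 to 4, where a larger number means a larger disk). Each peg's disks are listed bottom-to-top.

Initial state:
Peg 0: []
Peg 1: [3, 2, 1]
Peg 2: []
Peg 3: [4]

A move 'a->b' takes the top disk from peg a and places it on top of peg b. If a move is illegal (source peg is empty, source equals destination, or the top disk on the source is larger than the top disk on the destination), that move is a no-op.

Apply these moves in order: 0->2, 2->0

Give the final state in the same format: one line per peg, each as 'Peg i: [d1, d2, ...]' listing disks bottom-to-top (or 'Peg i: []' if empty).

Answer: Peg 0: []
Peg 1: [3, 2, 1]
Peg 2: []
Peg 3: [4]

Derivation:
After move 1 (0->2):
Peg 0: []
Peg 1: [3, 2, 1]
Peg 2: []
Peg 3: [4]

After move 2 (2->0):
Peg 0: []
Peg 1: [3, 2, 1]
Peg 2: []
Peg 3: [4]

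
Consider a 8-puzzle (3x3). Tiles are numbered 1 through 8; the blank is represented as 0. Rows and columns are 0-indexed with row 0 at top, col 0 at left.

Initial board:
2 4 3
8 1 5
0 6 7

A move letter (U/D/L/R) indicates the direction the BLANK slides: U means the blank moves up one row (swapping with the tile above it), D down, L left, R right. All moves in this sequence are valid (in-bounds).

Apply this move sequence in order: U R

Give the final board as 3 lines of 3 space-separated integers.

After move 1 (U):
2 4 3
0 1 5
8 6 7

After move 2 (R):
2 4 3
1 0 5
8 6 7

Answer: 2 4 3
1 0 5
8 6 7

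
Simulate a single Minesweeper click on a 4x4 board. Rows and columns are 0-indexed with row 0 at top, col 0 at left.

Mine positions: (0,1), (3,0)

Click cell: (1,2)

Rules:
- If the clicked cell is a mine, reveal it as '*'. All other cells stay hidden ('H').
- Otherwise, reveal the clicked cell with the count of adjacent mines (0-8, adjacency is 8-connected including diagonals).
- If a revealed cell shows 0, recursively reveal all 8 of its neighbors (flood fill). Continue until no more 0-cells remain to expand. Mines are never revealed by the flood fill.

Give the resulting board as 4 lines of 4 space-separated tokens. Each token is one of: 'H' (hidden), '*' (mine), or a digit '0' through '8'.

H H H H
H H 1 H
H H H H
H H H H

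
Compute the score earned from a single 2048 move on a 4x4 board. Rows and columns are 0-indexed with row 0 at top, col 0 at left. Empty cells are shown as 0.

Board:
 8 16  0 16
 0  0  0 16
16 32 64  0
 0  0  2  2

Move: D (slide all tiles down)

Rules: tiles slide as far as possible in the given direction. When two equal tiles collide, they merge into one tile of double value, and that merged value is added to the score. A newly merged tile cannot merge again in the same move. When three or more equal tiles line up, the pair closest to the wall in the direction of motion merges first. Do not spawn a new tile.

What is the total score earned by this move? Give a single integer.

Slide down:
col 0: [8, 0, 16, 0] -> [0, 0, 8, 16]  score +0 (running 0)
col 1: [16, 0, 32, 0] -> [0, 0, 16, 32]  score +0 (running 0)
col 2: [0, 0, 64, 2] -> [0, 0, 64, 2]  score +0 (running 0)
col 3: [16, 16, 0, 2] -> [0, 0, 32, 2]  score +32 (running 32)
Board after move:
 0  0  0  0
 0  0  0  0
 8 16 64 32
16 32  2  2

Answer: 32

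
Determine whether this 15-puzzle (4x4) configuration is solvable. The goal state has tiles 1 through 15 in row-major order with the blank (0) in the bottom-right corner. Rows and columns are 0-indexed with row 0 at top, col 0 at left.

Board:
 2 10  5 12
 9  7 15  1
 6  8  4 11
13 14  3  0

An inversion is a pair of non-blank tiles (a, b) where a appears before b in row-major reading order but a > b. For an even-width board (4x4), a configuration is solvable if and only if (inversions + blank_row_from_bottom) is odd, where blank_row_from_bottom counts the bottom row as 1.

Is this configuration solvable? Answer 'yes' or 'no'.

Answer: yes

Derivation:
Inversions: 46
Blank is in row 3 (0-indexed from top), which is row 1 counting from the bottom (bottom = 1).
46 + 1 = 47, which is odd, so the puzzle is solvable.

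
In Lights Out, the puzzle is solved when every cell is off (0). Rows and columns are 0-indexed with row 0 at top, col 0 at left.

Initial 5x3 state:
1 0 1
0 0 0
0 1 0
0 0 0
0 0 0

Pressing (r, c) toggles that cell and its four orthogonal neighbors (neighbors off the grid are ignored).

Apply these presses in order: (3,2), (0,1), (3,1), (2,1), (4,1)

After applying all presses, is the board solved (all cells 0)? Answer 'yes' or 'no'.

After press 1 at (3,2):
1 0 1
0 0 0
0 1 1
0 1 1
0 0 1

After press 2 at (0,1):
0 1 0
0 1 0
0 1 1
0 1 1
0 0 1

After press 3 at (3,1):
0 1 0
0 1 0
0 0 1
1 0 0
0 1 1

After press 4 at (2,1):
0 1 0
0 0 0
1 1 0
1 1 0
0 1 1

After press 5 at (4,1):
0 1 0
0 0 0
1 1 0
1 0 0
1 0 0

Lights still on: 5

Answer: no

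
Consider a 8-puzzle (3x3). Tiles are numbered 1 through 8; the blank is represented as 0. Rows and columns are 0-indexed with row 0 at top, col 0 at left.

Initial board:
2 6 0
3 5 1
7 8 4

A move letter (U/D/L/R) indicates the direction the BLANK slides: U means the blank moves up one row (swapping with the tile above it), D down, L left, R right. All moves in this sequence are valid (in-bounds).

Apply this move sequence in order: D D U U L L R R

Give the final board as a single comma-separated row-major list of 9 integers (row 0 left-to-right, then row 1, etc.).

Answer: 2, 6, 0, 3, 5, 1, 7, 8, 4

Derivation:
After move 1 (D):
2 6 1
3 5 0
7 8 4

After move 2 (D):
2 6 1
3 5 4
7 8 0

After move 3 (U):
2 6 1
3 5 0
7 8 4

After move 4 (U):
2 6 0
3 5 1
7 8 4

After move 5 (L):
2 0 6
3 5 1
7 8 4

After move 6 (L):
0 2 6
3 5 1
7 8 4

After move 7 (R):
2 0 6
3 5 1
7 8 4

After move 8 (R):
2 6 0
3 5 1
7 8 4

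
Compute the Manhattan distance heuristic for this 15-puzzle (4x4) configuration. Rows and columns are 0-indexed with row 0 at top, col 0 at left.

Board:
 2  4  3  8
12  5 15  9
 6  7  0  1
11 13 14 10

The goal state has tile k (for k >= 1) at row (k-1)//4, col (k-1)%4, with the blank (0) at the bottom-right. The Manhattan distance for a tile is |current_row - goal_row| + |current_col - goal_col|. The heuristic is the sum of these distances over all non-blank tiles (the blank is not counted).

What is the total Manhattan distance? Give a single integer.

Tile 2: (0,0)->(0,1) = 1
Tile 4: (0,1)->(0,3) = 2
Tile 3: (0,2)->(0,2) = 0
Tile 8: (0,3)->(1,3) = 1
Tile 12: (1,0)->(2,3) = 4
Tile 5: (1,1)->(1,0) = 1
Tile 15: (1,2)->(3,2) = 2
Tile 9: (1,3)->(2,0) = 4
Tile 6: (2,0)->(1,1) = 2
Tile 7: (2,1)->(1,2) = 2
Tile 1: (2,3)->(0,0) = 5
Tile 11: (3,0)->(2,2) = 3
Tile 13: (3,1)->(3,0) = 1
Tile 14: (3,2)->(3,1) = 1
Tile 10: (3,3)->(2,1) = 3
Sum: 1 + 2 + 0 + 1 + 4 + 1 + 2 + 4 + 2 + 2 + 5 + 3 + 1 + 1 + 3 = 32

Answer: 32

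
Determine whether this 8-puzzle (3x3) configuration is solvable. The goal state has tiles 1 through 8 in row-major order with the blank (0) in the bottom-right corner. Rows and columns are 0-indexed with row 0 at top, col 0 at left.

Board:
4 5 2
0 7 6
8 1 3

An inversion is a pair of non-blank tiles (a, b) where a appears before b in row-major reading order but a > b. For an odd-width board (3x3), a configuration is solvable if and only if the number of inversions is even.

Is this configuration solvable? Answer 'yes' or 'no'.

Inversions (pairs i<j in row-major order where tile[i] > tile[j] > 0): 14
14 is even, so the puzzle is solvable.

Answer: yes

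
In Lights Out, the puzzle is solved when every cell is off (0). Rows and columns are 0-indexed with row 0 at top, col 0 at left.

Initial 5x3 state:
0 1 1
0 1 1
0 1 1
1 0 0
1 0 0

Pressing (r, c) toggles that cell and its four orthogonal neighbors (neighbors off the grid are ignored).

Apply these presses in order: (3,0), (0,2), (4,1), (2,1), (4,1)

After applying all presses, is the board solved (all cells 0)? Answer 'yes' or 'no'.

After press 1 at (3,0):
0 1 1
0 1 1
1 1 1
0 1 0
0 0 0

After press 2 at (0,2):
0 0 0
0 1 0
1 1 1
0 1 0
0 0 0

After press 3 at (4,1):
0 0 0
0 1 0
1 1 1
0 0 0
1 1 1

After press 4 at (2,1):
0 0 0
0 0 0
0 0 0
0 1 0
1 1 1

After press 5 at (4,1):
0 0 0
0 0 0
0 0 0
0 0 0
0 0 0

Lights still on: 0

Answer: yes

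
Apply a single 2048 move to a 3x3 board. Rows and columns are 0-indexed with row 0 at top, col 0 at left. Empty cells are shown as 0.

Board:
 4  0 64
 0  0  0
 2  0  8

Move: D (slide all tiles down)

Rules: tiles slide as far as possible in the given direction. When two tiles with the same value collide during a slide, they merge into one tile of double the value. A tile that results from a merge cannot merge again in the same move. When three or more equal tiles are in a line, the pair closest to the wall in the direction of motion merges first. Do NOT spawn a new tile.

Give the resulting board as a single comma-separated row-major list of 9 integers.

Answer: 0, 0, 0, 4, 0, 64, 2, 0, 8

Derivation:
Slide down:
col 0: [4, 0, 2] -> [0, 4, 2]
col 1: [0, 0, 0] -> [0, 0, 0]
col 2: [64, 0, 8] -> [0, 64, 8]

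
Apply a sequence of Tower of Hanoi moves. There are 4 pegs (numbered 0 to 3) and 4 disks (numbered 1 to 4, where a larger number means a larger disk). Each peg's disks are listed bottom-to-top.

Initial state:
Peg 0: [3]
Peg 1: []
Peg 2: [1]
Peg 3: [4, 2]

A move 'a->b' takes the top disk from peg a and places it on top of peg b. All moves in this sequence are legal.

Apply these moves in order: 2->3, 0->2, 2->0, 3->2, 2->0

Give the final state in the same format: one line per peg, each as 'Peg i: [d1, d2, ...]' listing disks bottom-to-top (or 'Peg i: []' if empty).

After move 1 (2->3):
Peg 0: [3]
Peg 1: []
Peg 2: []
Peg 3: [4, 2, 1]

After move 2 (0->2):
Peg 0: []
Peg 1: []
Peg 2: [3]
Peg 3: [4, 2, 1]

After move 3 (2->0):
Peg 0: [3]
Peg 1: []
Peg 2: []
Peg 3: [4, 2, 1]

After move 4 (3->2):
Peg 0: [3]
Peg 1: []
Peg 2: [1]
Peg 3: [4, 2]

After move 5 (2->0):
Peg 0: [3, 1]
Peg 1: []
Peg 2: []
Peg 3: [4, 2]

Answer: Peg 0: [3, 1]
Peg 1: []
Peg 2: []
Peg 3: [4, 2]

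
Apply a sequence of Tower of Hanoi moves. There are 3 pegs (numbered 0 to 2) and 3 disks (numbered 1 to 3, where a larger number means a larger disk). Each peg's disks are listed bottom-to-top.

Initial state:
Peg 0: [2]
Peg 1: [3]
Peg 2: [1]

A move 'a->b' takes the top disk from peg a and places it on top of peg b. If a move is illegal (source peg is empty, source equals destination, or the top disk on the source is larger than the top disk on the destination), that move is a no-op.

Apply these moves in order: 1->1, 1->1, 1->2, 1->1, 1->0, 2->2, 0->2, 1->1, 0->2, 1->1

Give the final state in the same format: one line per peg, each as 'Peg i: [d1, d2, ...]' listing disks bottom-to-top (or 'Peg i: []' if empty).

After move 1 (1->1):
Peg 0: [2]
Peg 1: [3]
Peg 2: [1]

After move 2 (1->1):
Peg 0: [2]
Peg 1: [3]
Peg 2: [1]

After move 3 (1->2):
Peg 0: [2]
Peg 1: [3]
Peg 2: [1]

After move 4 (1->1):
Peg 0: [2]
Peg 1: [3]
Peg 2: [1]

After move 5 (1->0):
Peg 0: [2]
Peg 1: [3]
Peg 2: [1]

After move 6 (2->2):
Peg 0: [2]
Peg 1: [3]
Peg 2: [1]

After move 7 (0->2):
Peg 0: [2]
Peg 1: [3]
Peg 2: [1]

After move 8 (1->1):
Peg 0: [2]
Peg 1: [3]
Peg 2: [1]

After move 9 (0->2):
Peg 0: [2]
Peg 1: [3]
Peg 2: [1]

After move 10 (1->1):
Peg 0: [2]
Peg 1: [3]
Peg 2: [1]

Answer: Peg 0: [2]
Peg 1: [3]
Peg 2: [1]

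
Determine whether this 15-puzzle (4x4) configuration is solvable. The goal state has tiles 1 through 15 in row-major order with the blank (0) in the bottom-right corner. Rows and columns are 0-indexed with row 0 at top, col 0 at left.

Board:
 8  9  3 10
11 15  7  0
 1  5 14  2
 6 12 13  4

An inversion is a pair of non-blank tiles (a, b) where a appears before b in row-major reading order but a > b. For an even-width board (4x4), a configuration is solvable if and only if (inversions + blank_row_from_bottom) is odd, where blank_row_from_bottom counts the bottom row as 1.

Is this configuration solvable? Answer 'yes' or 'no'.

Inversions: 52
Blank is in row 1 (0-indexed from top), which is row 3 counting from the bottom (bottom = 1).
52 + 3 = 55, which is odd, so the puzzle is solvable.

Answer: yes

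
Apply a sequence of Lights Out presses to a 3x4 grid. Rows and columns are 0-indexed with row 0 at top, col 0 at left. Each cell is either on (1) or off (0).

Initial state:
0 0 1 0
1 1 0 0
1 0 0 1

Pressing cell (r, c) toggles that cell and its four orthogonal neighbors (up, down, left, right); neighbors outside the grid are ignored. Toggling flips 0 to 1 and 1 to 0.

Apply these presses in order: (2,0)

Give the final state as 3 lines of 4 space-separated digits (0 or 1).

Answer: 0 0 1 0
0 1 0 0
0 1 0 1

Derivation:
After press 1 at (2,0):
0 0 1 0
0 1 0 0
0 1 0 1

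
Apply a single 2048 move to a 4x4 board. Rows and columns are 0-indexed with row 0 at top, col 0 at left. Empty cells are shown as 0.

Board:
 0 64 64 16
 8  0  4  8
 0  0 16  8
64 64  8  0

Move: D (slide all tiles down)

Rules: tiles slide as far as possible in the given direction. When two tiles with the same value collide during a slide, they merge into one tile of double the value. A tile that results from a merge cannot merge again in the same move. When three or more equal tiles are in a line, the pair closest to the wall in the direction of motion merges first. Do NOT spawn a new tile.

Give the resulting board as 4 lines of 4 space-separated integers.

Slide down:
col 0: [0, 8, 0, 64] -> [0, 0, 8, 64]
col 1: [64, 0, 0, 64] -> [0, 0, 0, 128]
col 2: [64, 4, 16, 8] -> [64, 4, 16, 8]
col 3: [16, 8, 8, 0] -> [0, 0, 16, 16]

Answer:   0   0  64   0
  0   0   4   0
  8   0  16  16
 64 128   8  16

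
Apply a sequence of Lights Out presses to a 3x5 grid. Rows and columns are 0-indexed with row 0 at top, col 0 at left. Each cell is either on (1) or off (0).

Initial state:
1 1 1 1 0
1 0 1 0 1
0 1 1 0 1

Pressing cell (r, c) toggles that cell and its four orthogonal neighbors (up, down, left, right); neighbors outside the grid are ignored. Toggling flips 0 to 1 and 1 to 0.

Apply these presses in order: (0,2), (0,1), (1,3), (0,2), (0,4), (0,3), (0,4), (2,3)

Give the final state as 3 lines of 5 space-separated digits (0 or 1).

Answer: 0 0 1 1 1
1 1 0 1 0
0 1 0 0 0

Derivation:
After press 1 at (0,2):
1 0 0 0 0
1 0 0 0 1
0 1 1 0 1

After press 2 at (0,1):
0 1 1 0 0
1 1 0 0 1
0 1 1 0 1

After press 3 at (1,3):
0 1 1 1 0
1 1 1 1 0
0 1 1 1 1

After press 4 at (0,2):
0 0 0 0 0
1 1 0 1 0
0 1 1 1 1

After press 5 at (0,4):
0 0 0 1 1
1 1 0 1 1
0 1 1 1 1

After press 6 at (0,3):
0 0 1 0 0
1 1 0 0 1
0 1 1 1 1

After press 7 at (0,4):
0 0 1 1 1
1 1 0 0 0
0 1 1 1 1

After press 8 at (2,3):
0 0 1 1 1
1 1 0 1 0
0 1 0 0 0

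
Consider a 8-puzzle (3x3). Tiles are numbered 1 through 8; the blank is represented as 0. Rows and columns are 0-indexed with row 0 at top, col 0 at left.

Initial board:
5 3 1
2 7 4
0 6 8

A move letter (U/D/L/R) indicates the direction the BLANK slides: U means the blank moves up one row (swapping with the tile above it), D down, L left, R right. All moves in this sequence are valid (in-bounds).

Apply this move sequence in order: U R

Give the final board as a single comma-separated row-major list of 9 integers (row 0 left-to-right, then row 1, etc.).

After move 1 (U):
5 3 1
0 7 4
2 6 8

After move 2 (R):
5 3 1
7 0 4
2 6 8

Answer: 5, 3, 1, 7, 0, 4, 2, 6, 8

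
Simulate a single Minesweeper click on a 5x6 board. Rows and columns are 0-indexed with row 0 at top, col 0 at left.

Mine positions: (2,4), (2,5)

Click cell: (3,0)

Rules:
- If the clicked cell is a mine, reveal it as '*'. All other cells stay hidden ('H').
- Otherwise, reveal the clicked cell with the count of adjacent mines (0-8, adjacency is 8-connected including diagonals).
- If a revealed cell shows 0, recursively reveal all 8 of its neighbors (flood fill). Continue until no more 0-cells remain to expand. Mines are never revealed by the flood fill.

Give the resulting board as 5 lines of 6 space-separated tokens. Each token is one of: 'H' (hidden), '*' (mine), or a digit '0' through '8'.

0 0 0 0 0 0
0 0 0 1 2 2
0 0 0 1 H H
0 0 0 1 2 2
0 0 0 0 0 0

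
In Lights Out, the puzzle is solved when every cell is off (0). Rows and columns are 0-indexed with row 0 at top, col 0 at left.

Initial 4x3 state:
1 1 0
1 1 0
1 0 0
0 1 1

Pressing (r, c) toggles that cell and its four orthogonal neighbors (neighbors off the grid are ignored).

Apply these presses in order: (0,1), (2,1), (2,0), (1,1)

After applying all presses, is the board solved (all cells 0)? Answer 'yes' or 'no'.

Answer: no

Derivation:
After press 1 at (0,1):
0 0 1
1 0 0
1 0 0
0 1 1

After press 2 at (2,1):
0 0 1
1 1 0
0 1 1
0 0 1

After press 3 at (2,0):
0 0 1
0 1 0
1 0 1
1 0 1

After press 4 at (1,1):
0 1 1
1 0 1
1 1 1
1 0 1

Lights still on: 9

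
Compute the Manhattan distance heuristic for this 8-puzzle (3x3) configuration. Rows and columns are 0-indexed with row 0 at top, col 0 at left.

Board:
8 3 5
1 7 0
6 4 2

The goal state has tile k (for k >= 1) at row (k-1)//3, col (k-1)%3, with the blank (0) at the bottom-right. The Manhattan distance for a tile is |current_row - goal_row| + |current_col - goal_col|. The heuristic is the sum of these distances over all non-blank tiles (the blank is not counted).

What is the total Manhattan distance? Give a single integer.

Answer: 17

Derivation:
Tile 8: at (0,0), goal (2,1), distance |0-2|+|0-1| = 3
Tile 3: at (0,1), goal (0,2), distance |0-0|+|1-2| = 1
Tile 5: at (0,2), goal (1,1), distance |0-1|+|2-1| = 2
Tile 1: at (1,0), goal (0,0), distance |1-0|+|0-0| = 1
Tile 7: at (1,1), goal (2,0), distance |1-2|+|1-0| = 2
Tile 6: at (2,0), goal (1,2), distance |2-1|+|0-2| = 3
Tile 4: at (2,1), goal (1,0), distance |2-1|+|1-0| = 2
Tile 2: at (2,2), goal (0,1), distance |2-0|+|2-1| = 3
Sum: 3 + 1 + 2 + 1 + 2 + 3 + 2 + 3 = 17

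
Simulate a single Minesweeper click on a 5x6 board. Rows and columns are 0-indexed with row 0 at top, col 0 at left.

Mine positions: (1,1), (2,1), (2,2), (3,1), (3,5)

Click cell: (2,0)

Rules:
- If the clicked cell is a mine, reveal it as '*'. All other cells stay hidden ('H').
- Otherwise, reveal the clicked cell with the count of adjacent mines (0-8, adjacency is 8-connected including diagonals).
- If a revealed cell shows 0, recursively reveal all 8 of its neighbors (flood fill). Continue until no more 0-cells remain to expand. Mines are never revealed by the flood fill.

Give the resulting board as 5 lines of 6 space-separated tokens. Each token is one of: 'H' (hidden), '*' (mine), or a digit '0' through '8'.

H H H H H H
H H H H H H
3 H H H H H
H H H H H H
H H H H H H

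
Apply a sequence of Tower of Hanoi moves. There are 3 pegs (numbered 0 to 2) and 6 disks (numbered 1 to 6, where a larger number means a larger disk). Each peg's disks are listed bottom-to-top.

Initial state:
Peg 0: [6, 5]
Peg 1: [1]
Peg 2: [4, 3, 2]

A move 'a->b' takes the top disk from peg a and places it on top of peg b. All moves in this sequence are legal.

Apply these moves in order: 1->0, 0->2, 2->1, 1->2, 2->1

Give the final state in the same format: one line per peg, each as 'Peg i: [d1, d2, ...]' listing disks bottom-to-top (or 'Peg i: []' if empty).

After move 1 (1->0):
Peg 0: [6, 5, 1]
Peg 1: []
Peg 2: [4, 3, 2]

After move 2 (0->2):
Peg 0: [6, 5]
Peg 1: []
Peg 2: [4, 3, 2, 1]

After move 3 (2->1):
Peg 0: [6, 5]
Peg 1: [1]
Peg 2: [4, 3, 2]

After move 4 (1->2):
Peg 0: [6, 5]
Peg 1: []
Peg 2: [4, 3, 2, 1]

After move 5 (2->1):
Peg 0: [6, 5]
Peg 1: [1]
Peg 2: [4, 3, 2]

Answer: Peg 0: [6, 5]
Peg 1: [1]
Peg 2: [4, 3, 2]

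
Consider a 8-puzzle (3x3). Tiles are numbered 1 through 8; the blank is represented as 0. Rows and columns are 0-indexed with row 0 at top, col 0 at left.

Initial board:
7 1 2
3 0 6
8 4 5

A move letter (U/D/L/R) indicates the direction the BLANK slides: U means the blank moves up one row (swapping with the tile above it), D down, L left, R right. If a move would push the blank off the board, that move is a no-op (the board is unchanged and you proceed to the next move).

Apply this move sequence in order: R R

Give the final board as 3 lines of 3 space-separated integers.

Answer: 7 1 2
3 6 0
8 4 5

Derivation:
After move 1 (R):
7 1 2
3 6 0
8 4 5

After move 2 (R):
7 1 2
3 6 0
8 4 5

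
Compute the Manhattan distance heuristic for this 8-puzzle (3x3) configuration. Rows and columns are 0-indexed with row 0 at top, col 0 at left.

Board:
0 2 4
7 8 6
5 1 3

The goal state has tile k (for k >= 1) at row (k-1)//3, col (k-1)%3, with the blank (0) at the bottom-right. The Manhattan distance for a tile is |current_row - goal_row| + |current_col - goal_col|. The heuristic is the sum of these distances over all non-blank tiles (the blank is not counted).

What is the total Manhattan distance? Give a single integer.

Tile 2: (0,1)->(0,1) = 0
Tile 4: (0,2)->(1,0) = 3
Tile 7: (1,0)->(2,0) = 1
Tile 8: (1,1)->(2,1) = 1
Tile 6: (1,2)->(1,2) = 0
Tile 5: (2,0)->(1,1) = 2
Tile 1: (2,1)->(0,0) = 3
Tile 3: (2,2)->(0,2) = 2
Sum: 0 + 3 + 1 + 1 + 0 + 2 + 3 + 2 = 12

Answer: 12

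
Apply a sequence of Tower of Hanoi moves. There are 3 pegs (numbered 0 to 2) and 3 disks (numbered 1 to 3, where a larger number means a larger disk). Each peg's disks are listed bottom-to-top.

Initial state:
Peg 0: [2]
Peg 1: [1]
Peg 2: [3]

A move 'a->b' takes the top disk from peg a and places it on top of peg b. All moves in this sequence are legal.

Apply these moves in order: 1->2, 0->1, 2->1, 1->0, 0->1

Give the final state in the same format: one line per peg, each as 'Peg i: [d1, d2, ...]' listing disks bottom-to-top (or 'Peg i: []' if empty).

Answer: Peg 0: []
Peg 1: [2, 1]
Peg 2: [3]

Derivation:
After move 1 (1->2):
Peg 0: [2]
Peg 1: []
Peg 2: [3, 1]

After move 2 (0->1):
Peg 0: []
Peg 1: [2]
Peg 2: [3, 1]

After move 3 (2->1):
Peg 0: []
Peg 1: [2, 1]
Peg 2: [3]

After move 4 (1->0):
Peg 0: [1]
Peg 1: [2]
Peg 2: [3]

After move 5 (0->1):
Peg 0: []
Peg 1: [2, 1]
Peg 2: [3]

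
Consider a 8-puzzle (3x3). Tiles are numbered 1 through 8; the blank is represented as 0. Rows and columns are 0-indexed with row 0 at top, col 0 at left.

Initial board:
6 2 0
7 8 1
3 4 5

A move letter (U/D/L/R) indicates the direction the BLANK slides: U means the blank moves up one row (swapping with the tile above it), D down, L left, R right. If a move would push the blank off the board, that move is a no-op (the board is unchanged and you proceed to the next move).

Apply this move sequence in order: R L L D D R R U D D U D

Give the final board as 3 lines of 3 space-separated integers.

Answer: 7 6 2
3 8 1
4 5 0

Derivation:
After move 1 (R):
6 2 0
7 8 1
3 4 5

After move 2 (L):
6 0 2
7 8 1
3 4 5

After move 3 (L):
0 6 2
7 8 1
3 4 5

After move 4 (D):
7 6 2
0 8 1
3 4 5

After move 5 (D):
7 6 2
3 8 1
0 4 5

After move 6 (R):
7 6 2
3 8 1
4 0 5

After move 7 (R):
7 6 2
3 8 1
4 5 0

After move 8 (U):
7 6 2
3 8 0
4 5 1

After move 9 (D):
7 6 2
3 8 1
4 5 0

After move 10 (D):
7 6 2
3 8 1
4 5 0

After move 11 (U):
7 6 2
3 8 0
4 5 1

After move 12 (D):
7 6 2
3 8 1
4 5 0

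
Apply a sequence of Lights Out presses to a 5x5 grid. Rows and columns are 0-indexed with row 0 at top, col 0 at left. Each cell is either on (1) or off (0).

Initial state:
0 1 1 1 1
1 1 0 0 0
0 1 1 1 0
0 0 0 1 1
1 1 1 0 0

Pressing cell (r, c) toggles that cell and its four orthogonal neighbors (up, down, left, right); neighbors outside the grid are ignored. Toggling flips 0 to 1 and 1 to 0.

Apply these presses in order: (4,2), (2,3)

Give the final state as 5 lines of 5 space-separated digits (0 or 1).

After press 1 at (4,2):
0 1 1 1 1
1 1 0 0 0
0 1 1 1 0
0 0 1 1 1
1 0 0 1 0

After press 2 at (2,3):
0 1 1 1 1
1 1 0 1 0
0 1 0 0 1
0 0 1 0 1
1 0 0 1 0

Answer: 0 1 1 1 1
1 1 0 1 0
0 1 0 0 1
0 0 1 0 1
1 0 0 1 0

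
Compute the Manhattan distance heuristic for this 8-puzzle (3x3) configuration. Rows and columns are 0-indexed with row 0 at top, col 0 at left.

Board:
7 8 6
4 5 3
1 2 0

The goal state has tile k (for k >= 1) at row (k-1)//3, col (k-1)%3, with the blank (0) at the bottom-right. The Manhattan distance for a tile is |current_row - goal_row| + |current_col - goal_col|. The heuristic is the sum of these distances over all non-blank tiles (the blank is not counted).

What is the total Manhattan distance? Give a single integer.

Answer: 10

Derivation:
Tile 7: at (0,0), goal (2,0), distance |0-2|+|0-0| = 2
Tile 8: at (0,1), goal (2,1), distance |0-2|+|1-1| = 2
Tile 6: at (0,2), goal (1,2), distance |0-1|+|2-2| = 1
Tile 4: at (1,0), goal (1,0), distance |1-1|+|0-0| = 0
Tile 5: at (1,1), goal (1,1), distance |1-1|+|1-1| = 0
Tile 3: at (1,2), goal (0,2), distance |1-0|+|2-2| = 1
Tile 1: at (2,0), goal (0,0), distance |2-0|+|0-0| = 2
Tile 2: at (2,1), goal (0,1), distance |2-0|+|1-1| = 2
Sum: 2 + 2 + 1 + 0 + 0 + 1 + 2 + 2 = 10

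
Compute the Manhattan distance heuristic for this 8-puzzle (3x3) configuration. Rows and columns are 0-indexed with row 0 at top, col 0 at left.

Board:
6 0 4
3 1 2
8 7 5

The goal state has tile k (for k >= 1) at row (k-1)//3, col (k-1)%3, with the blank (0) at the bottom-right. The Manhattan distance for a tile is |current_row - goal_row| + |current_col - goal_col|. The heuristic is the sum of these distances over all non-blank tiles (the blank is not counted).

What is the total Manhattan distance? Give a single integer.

Tile 6: at (0,0), goal (1,2), distance |0-1|+|0-2| = 3
Tile 4: at (0,2), goal (1,0), distance |0-1|+|2-0| = 3
Tile 3: at (1,0), goal (0,2), distance |1-0|+|0-2| = 3
Tile 1: at (1,1), goal (0,0), distance |1-0|+|1-0| = 2
Tile 2: at (1,2), goal (0,1), distance |1-0|+|2-1| = 2
Tile 8: at (2,0), goal (2,1), distance |2-2|+|0-1| = 1
Tile 7: at (2,1), goal (2,0), distance |2-2|+|1-0| = 1
Tile 5: at (2,2), goal (1,1), distance |2-1|+|2-1| = 2
Sum: 3 + 3 + 3 + 2 + 2 + 1 + 1 + 2 = 17

Answer: 17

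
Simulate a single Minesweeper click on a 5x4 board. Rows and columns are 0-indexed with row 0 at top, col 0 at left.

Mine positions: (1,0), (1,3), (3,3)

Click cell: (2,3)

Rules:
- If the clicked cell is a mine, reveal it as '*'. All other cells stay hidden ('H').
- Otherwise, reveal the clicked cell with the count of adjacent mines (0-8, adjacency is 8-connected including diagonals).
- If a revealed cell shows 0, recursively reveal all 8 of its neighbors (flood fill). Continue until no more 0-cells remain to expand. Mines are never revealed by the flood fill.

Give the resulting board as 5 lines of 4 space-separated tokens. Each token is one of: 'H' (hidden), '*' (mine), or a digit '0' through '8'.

H H H H
H H H H
H H H 2
H H H H
H H H H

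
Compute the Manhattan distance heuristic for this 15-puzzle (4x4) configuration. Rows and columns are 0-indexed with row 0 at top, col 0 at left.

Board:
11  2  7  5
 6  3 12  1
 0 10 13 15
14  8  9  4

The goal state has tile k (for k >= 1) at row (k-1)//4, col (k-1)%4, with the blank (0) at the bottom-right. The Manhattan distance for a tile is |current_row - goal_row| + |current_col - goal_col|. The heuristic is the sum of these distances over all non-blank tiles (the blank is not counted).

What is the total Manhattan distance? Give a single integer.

Tile 11: at (0,0), goal (2,2), distance |0-2|+|0-2| = 4
Tile 2: at (0,1), goal (0,1), distance |0-0|+|1-1| = 0
Tile 7: at (0,2), goal (1,2), distance |0-1|+|2-2| = 1
Tile 5: at (0,3), goal (1,0), distance |0-1|+|3-0| = 4
Tile 6: at (1,0), goal (1,1), distance |1-1|+|0-1| = 1
Tile 3: at (1,1), goal (0,2), distance |1-0|+|1-2| = 2
Tile 12: at (1,2), goal (2,3), distance |1-2|+|2-3| = 2
Tile 1: at (1,3), goal (0,0), distance |1-0|+|3-0| = 4
Tile 10: at (2,1), goal (2,1), distance |2-2|+|1-1| = 0
Tile 13: at (2,2), goal (3,0), distance |2-3|+|2-0| = 3
Tile 15: at (2,3), goal (3,2), distance |2-3|+|3-2| = 2
Tile 14: at (3,0), goal (3,1), distance |3-3|+|0-1| = 1
Tile 8: at (3,1), goal (1,3), distance |3-1|+|1-3| = 4
Tile 9: at (3,2), goal (2,0), distance |3-2|+|2-0| = 3
Tile 4: at (3,3), goal (0,3), distance |3-0|+|3-3| = 3
Sum: 4 + 0 + 1 + 4 + 1 + 2 + 2 + 4 + 0 + 3 + 2 + 1 + 4 + 3 + 3 = 34

Answer: 34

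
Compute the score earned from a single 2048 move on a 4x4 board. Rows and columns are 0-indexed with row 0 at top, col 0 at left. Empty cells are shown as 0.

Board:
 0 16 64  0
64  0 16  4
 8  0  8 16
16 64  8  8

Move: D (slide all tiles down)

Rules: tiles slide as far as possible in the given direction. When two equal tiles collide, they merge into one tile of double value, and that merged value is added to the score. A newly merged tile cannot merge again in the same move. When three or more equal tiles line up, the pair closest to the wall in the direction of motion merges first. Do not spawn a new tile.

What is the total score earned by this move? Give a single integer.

Answer: 16

Derivation:
Slide down:
col 0: [0, 64, 8, 16] -> [0, 64, 8, 16]  score +0 (running 0)
col 1: [16, 0, 0, 64] -> [0, 0, 16, 64]  score +0 (running 0)
col 2: [64, 16, 8, 8] -> [0, 64, 16, 16]  score +16 (running 16)
col 3: [0, 4, 16, 8] -> [0, 4, 16, 8]  score +0 (running 16)
Board after move:
 0  0  0  0
64  0 64  4
 8 16 16 16
16 64 16  8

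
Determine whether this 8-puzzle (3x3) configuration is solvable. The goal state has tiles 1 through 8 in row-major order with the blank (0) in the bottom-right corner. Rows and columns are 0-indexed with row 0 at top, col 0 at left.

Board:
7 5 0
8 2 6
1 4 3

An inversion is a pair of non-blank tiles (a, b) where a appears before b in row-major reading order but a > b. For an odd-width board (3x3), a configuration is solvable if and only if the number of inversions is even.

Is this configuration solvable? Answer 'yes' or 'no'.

Inversions (pairs i<j in row-major order where tile[i] > tile[j] > 0): 20
20 is even, so the puzzle is solvable.

Answer: yes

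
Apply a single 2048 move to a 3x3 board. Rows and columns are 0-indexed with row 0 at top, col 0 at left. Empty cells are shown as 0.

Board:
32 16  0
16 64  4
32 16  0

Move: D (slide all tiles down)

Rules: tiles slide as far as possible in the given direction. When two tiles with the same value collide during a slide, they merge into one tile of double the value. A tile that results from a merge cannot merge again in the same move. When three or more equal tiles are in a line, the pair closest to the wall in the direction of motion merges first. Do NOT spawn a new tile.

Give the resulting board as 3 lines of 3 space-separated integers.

Slide down:
col 0: [32, 16, 32] -> [32, 16, 32]
col 1: [16, 64, 16] -> [16, 64, 16]
col 2: [0, 4, 0] -> [0, 0, 4]

Answer: 32 16  0
16 64  0
32 16  4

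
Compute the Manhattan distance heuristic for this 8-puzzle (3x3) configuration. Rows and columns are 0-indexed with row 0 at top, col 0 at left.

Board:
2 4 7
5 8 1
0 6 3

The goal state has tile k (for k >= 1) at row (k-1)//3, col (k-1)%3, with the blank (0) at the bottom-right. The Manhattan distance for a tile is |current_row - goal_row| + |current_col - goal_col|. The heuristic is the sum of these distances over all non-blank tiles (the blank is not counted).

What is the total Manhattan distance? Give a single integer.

Answer: 16

Derivation:
Tile 2: (0,0)->(0,1) = 1
Tile 4: (0,1)->(1,0) = 2
Tile 7: (0,2)->(2,0) = 4
Tile 5: (1,0)->(1,1) = 1
Tile 8: (1,1)->(2,1) = 1
Tile 1: (1,2)->(0,0) = 3
Tile 6: (2,1)->(1,2) = 2
Tile 3: (2,2)->(0,2) = 2
Sum: 1 + 2 + 4 + 1 + 1 + 3 + 2 + 2 = 16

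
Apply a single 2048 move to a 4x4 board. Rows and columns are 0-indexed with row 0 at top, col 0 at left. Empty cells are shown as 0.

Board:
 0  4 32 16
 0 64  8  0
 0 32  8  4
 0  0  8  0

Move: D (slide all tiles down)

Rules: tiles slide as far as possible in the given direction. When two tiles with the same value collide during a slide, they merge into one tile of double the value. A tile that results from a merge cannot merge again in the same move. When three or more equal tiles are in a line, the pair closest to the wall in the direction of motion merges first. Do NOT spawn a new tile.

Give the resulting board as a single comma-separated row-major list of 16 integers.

Answer: 0, 0, 0, 0, 0, 4, 32, 0, 0, 64, 8, 16, 0, 32, 16, 4

Derivation:
Slide down:
col 0: [0, 0, 0, 0] -> [0, 0, 0, 0]
col 1: [4, 64, 32, 0] -> [0, 4, 64, 32]
col 2: [32, 8, 8, 8] -> [0, 32, 8, 16]
col 3: [16, 0, 4, 0] -> [0, 0, 16, 4]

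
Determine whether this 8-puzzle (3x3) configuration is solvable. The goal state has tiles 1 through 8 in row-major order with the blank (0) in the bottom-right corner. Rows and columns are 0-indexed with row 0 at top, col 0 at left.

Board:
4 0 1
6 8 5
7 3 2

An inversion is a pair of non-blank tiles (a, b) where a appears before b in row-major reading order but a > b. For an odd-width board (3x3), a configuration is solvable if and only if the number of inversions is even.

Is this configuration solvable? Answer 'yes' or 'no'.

Inversions (pairs i<j in row-major order where tile[i] > tile[j] > 0): 15
15 is odd, so the puzzle is not solvable.

Answer: no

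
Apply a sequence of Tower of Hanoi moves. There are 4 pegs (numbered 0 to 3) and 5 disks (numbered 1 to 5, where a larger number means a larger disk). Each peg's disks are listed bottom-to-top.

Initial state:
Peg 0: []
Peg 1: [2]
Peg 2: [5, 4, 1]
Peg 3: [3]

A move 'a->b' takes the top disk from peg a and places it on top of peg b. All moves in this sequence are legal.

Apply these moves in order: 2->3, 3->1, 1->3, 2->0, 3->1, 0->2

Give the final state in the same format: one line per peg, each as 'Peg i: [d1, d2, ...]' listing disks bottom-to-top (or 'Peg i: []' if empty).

Answer: Peg 0: []
Peg 1: [2, 1]
Peg 2: [5, 4]
Peg 3: [3]

Derivation:
After move 1 (2->3):
Peg 0: []
Peg 1: [2]
Peg 2: [5, 4]
Peg 3: [3, 1]

After move 2 (3->1):
Peg 0: []
Peg 1: [2, 1]
Peg 2: [5, 4]
Peg 3: [3]

After move 3 (1->3):
Peg 0: []
Peg 1: [2]
Peg 2: [5, 4]
Peg 3: [3, 1]

After move 4 (2->0):
Peg 0: [4]
Peg 1: [2]
Peg 2: [5]
Peg 3: [3, 1]

After move 5 (3->1):
Peg 0: [4]
Peg 1: [2, 1]
Peg 2: [5]
Peg 3: [3]

After move 6 (0->2):
Peg 0: []
Peg 1: [2, 1]
Peg 2: [5, 4]
Peg 3: [3]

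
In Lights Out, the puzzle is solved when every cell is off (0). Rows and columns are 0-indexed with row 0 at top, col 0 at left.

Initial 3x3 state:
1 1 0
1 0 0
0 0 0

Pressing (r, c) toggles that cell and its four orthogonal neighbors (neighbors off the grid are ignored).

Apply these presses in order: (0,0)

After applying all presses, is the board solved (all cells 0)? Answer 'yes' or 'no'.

Answer: yes

Derivation:
After press 1 at (0,0):
0 0 0
0 0 0
0 0 0

Lights still on: 0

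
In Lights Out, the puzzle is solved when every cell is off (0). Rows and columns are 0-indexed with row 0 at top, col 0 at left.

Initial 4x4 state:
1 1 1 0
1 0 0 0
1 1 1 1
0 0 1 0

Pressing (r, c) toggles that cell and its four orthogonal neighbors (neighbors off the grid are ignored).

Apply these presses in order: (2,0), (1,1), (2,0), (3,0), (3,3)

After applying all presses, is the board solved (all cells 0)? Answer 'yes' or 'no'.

After press 1 at (2,0):
1 1 1 0
0 0 0 0
0 0 1 1
1 0 1 0

After press 2 at (1,1):
1 0 1 0
1 1 1 0
0 1 1 1
1 0 1 0

After press 3 at (2,0):
1 0 1 0
0 1 1 0
1 0 1 1
0 0 1 0

After press 4 at (3,0):
1 0 1 0
0 1 1 0
0 0 1 1
1 1 1 0

After press 5 at (3,3):
1 0 1 0
0 1 1 0
0 0 1 0
1 1 0 1

Lights still on: 8

Answer: no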